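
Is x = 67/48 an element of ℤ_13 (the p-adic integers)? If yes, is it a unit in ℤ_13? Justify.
x ∈ ℤ_13^× (unit); v_13(x) = 0

ℤ_13 = {x ∈ ℚ_13 : v_13(x) ≥ 0} and ℤ_13^× = {x ∈ ℤ_13 : v_13(x) = 0}. Here v_13(67/48) = v_13(num) − v_13(den) = 0; compare against these criteria.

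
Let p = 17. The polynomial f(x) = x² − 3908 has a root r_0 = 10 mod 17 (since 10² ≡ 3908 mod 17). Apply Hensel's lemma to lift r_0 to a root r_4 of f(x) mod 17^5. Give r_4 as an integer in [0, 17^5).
r_4 = 1124526 (mod 1419857)

Hensel's recurrence: r_{i+1} = r_i − f(r_i)·(f′(r_i))^{-1} mod 17^{i+2}, with f′(x) = 2x. Iterate:
  r_0 = 10 (mod 17)
  r_1 = 27 (mod 289)
  r_2 = 4362 (mod 4913)
  r_3 = 38753 (mod 83521)
  r_4 = 1124526 (mod 1419857)
Final: r_4 = 1124526, and one checks f(r_4) ≡ 0 mod 17^5.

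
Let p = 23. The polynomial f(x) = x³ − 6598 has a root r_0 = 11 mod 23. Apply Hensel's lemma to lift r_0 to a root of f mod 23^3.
r_2 = 6152 (mod 12167)

Hensel: r_{i+1} = r_i − f(r_i)/f′(r_i) mod 23^{i+2}, where f′(x) = 3x². Iterate:
  r_0 = 11 (mod 23)
  r_1 = 333 (mod 529)
  r_2 = 6152 (mod 12167)
Final: r = 6152 with f(r) ≡ 0 mod 23^3.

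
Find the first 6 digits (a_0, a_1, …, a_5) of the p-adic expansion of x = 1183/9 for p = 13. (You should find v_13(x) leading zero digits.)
(a_0, …, a_5) = (0, 0, 8, 11, 2, 7)

v_13(1183/9) = 2, so a_0 = ... = a_1 = 0. Factor out: x = 13^2 · u with u = 7/9 a unit in ℤ_13. Expand u iteratively via a_{v+i} = u_i mod 13, u_{i+1} = (u_i − a_{v+i})/13:
  u_0 = 7/9;  a_2 = 8;  u_1 = (u_0 − 8)/13 = -5/9
  u_1 = -5/9;  a_3 = 11;  u_2 = (u_1 − 11)/13 = -8/9
  u_2 = -8/9;  a_4 = 2;  u_3 = (u_2 − 2)/13 = -2/9
  u_3 = -2/9;  a_5 = 7;  u_4 = (u_3 − 7)/13 = -5/9
Digits: (0, 0, 8, 11, 2, 7).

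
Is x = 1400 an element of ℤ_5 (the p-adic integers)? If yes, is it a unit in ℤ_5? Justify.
x ∈ ℤ_5 but not a unit; v_5(x) = 2 > 0

ℤ_5 = {x ∈ ℚ_5 : v_5(x) ≥ 0} and ℤ_5^× = {x ∈ ℤ_5 : v_5(x) = 0}. Here v_5(1400) = v_5(num) − v_5(den) = 2; compare against these criteria.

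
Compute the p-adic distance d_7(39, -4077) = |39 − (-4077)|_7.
d_7(39, -4077) = 1/343

Step 1 — x − y = 39 − (-4077) = 4116. Step 2 — v_7(4116) = 3 (factor: 4116 = (7^3 · 12); the sign does not affect v_p). Step 3 — |x − y|_7 = 7^{-3} = 1/343.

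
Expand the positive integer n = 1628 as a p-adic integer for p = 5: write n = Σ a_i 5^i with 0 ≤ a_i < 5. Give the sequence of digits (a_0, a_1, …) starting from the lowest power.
(a_0, a_1, …) = (3, 0, 0, 3, 2)

Repeated division by 5 gives the digits low-to-high: 1628 = 3 + 3·5^3 + 2·5^4. Digit sequence: (3, 0, 0, 3, 2).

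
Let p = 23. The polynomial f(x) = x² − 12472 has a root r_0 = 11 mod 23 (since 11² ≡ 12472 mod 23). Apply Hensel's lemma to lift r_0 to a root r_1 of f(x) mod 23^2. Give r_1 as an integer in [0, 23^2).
r_1 = 356 (mod 529)

Hensel's recurrence: r_{i+1} = r_i − f(r_i)·(f′(r_i))^{-1} mod 23^{i+2}, with f′(x) = 2x. Iterate:
  r_0 = 11 (mod 23)
  r_1 = 356 (mod 529)
Final: r_1 = 356, and one checks f(r_1) ≡ 0 mod 23^2.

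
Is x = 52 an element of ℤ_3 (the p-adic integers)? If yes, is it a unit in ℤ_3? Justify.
x ∈ ℤ_3^× (unit); v_3(x) = 0

ℤ_3 = {x ∈ ℚ_3 : v_3(x) ≥ 0} and ℤ_3^× = {x ∈ ℤ_3 : v_3(x) = 0}. Here v_3(52) = v_3(num) − v_3(den) = 0; compare against these criteria.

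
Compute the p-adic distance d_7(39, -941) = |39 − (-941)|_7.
d_7(39, -941) = 1/49

Step 1 — x − y = 39 − (-941) = 980. Step 2 — v_7(980) = 2 (factor: 980 = (7^2 · 20); the sign does not affect v_p). Step 3 — |x − y|_7 = 7^{-2} = 1/49.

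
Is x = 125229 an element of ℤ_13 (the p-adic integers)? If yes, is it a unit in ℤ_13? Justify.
x ∈ ℤ_13 but not a unit; v_13(x) = 3 > 0

ℤ_13 = {x ∈ ℚ_13 : v_13(x) ≥ 0} and ℤ_13^× = {x ∈ ℤ_13 : v_13(x) = 0}. Here v_13(125229) = v_13(num) − v_13(den) = 3; compare against these criteria.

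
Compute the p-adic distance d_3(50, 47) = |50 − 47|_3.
d_3(50, 47) = 1/3

Step 1 — x − y = 50 − 47 = 3. Step 2 — v_3(3) = 1 (factor: 3 = (3^1 · 1); the sign does not affect v_p). Step 3 — |x − y|_3 = 3^{-1} = 1/3.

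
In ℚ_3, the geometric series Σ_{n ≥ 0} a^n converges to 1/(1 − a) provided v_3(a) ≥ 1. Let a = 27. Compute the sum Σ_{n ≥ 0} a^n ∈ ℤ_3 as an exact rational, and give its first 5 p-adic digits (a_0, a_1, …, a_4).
Σ a^n = 1/(1 − a) = -1/26;  first 5 digits = (1, 0, 0, 1, 0)

v_3(a) = 3 ≥ 1, so the series converges in ℤ_3 to 1/(1 − a) = 1/(1 − 27) = -1/26. Expand this rational in ℤ_3: compute digits iteratively via d_i = x_i mod 3, x_{i+1} = (x_i − d_i)/3. The first 5 digits are (1, 0, 0, 1, 0).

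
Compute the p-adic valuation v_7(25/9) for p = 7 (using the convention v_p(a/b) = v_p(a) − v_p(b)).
v_7(25/9) = 0

Factor powers of 7 from the numerator and denominator of the reduced fraction: 25 = 7^0 · 25 and 9 = 7^0 · 9. Apply v_p(a/b) = v_p(a) − v_p(b): v_7(25/9) = 0 − 0 = 0.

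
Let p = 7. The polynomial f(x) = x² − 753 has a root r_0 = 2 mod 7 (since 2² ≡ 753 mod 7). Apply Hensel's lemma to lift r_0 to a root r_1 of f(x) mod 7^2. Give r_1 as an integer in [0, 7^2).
r_1 = 30 (mod 49)

Hensel's recurrence: r_{i+1} = r_i − f(r_i)·(f′(r_i))^{-1} mod 7^{i+2}, with f′(x) = 2x. Iterate:
  r_0 = 2 (mod 7)
  r_1 = 30 (mod 49)
Final: r_1 = 30, and one checks f(r_1) ≡ 0 mod 7^2.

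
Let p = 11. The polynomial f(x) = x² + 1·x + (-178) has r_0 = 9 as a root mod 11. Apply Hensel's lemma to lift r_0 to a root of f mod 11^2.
r_1 = 20 (mod 121)

Hensel: r_{i+1} = r_i − f(r_i)·(f′(r_i))^{-1} mod 11^{i+2}, f′(x) = 2x + 1. Iterate:
  r_0 = 9 (mod 11)
  r_1 = 20 (mod 121)
Final: r = 20 satisfies f(r) ≡ 0 mod 11^2.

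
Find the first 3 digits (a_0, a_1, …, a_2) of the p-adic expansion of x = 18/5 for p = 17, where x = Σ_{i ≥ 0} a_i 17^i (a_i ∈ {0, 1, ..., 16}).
(a_0, …, a_2) = (7, 10, 13)

v_17(18/5) = 0 (numerator and denominator both coprime to 17), so x ∈ ℤ_17^×. Compute digits iteratively via a_i = x_i mod 17, x_{i+1} = (x_i − a_i)/17, with x_0 = x:
  x_0 = 18/5;  a_0 = 7;  x_1 = (x_0 − 7)/17 = -1/5
  x_1 = -1/5;  a_1 = 10;  x_2 = (x_1 − 10)/17 = -3/5
  x_2 = -3/5;  a_2 = 13;  x_3 = (x_2 − 13)/17 = -4/5
Digits: (7, 10, 13).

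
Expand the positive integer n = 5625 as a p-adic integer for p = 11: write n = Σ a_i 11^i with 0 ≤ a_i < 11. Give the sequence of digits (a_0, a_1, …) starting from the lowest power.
(a_0, a_1, …) = (4, 5, 2, 4)

Repeated division by 11 gives the digits low-to-high: 5625 = 4 + 5·11^1 + 2·11^2 + 4·11^3. Digit sequence: (4, 5, 2, 4).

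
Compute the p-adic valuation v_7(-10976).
v_7(-10976) = 3

v_7(n) is the largest exponent k such that 7^k divides n. Factor out: -10976 = -7^3 · 32. (Sign doesn't affect v_p.) So v_7(-10976) = 3.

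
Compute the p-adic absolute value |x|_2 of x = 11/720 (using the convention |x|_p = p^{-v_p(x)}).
|11/720|_2 = 16

Step 1 — compute v_2(x) by factoring powers of 2 out of the numerator and denominator: v_2(11/720) = -4. Step 2 — apply |x|_p = p^{-v_p(x)} = 2^{4} = 16.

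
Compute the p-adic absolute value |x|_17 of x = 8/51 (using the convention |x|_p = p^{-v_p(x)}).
|8/51|_17 = 17

Step 1 — compute v_17(x) by factoring powers of 17 out of the numerator and denominator: v_17(8/51) = -1. Step 2 — apply |x|_p = p^{-v_p(x)} = 17^{1} = 17.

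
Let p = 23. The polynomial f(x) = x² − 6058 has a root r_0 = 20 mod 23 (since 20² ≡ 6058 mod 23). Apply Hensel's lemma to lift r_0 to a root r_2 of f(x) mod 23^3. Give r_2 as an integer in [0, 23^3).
r_2 = 135 (mod 12167)

Hensel's recurrence: r_{i+1} = r_i − f(r_i)·(f′(r_i))^{-1} mod 23^{i+2}, with f′(x) = 2x. Iterate:
  r_0 = 20 (mod 23)
  r_1 = 135 (mod 529)
  r_2 = 135 (mod 12167)
Final: r_2 = 135, and one checks f(r_2) ≡ 0 mod 23^3.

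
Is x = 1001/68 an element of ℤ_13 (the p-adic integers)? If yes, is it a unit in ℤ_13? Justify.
x ∈ ℤ_13 but not a unit; v_13(x) = 1 > 0

ℤ_13 = {x ∈ ℚ_13 : v_13(x) ≥ 0} and ℤ_13^× = {x ∈ ℤ_13 : v_13(x) = 0}. Here v_13(1001/68) = v_13(num) − v_13(den) = 1; compare against these criteria.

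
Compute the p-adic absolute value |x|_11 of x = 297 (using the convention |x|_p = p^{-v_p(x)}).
|297|_11 = 1/11

Step 1 — compute v_11(x) by factoring powers of 11 out of the numerator and denominator: v_11(297) = 1. Step 2 — apply |x|_p = p^{-v_p(x)} = 11^{-1} = 1/11.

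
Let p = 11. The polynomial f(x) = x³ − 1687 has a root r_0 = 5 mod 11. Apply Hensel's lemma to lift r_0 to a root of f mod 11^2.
r_1 = 71 (mod 121)

Hensel: r_{i+1} = r_i − f(r_i)/f′(r_i) mod 11^{i+2}, where f′(x) = 3x². Iterate:
  r_0 = 5 (mod 11)
  r_1 = 71 (mod 121)
Final: r = 71 with f(r) ≡ 0 mod 11^2.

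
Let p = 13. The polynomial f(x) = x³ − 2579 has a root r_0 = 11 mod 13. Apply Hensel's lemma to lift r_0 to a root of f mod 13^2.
r_1 = 115 (mod 169)

Hensel: r_{i+1} = r_i − f(r_i)/f′(r_i) mod 13^{i+2}, where f′(x) = 3x². Iterate:
  r_0 = 11 (mod 13)
  r_1 = 115 (mod 169)
Final: r = 115 with f(r) ≡ 0 mod 13^2.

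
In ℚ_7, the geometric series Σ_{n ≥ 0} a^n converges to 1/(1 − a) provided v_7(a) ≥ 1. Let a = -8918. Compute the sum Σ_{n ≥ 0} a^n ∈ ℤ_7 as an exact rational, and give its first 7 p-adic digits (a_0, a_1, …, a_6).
Σ a^n = 1/(1 − a) = 1/8919;  first 7 digits = (1, 0, 0, 2, 3, 6, 3)

v_7(a) = 3 ≥ 1, so the series converges in ℤ_7 to 1/(1 − a) = 1/(1 − (-8918)) = 1/8919. Expand this rational in ℤ_7: compute digits iteratively via d_i = x_i mod 7, x_{i+1} = (x_i − d_i)/7. The first 7 digits are (1, 0, 0, 2, 3, 6, 3).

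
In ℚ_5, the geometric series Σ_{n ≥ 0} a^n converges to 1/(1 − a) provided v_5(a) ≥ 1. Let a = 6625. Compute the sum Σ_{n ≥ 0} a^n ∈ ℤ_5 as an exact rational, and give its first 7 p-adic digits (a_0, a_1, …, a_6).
Σ a^n = 1/(1 − a) = -1/6624;  first 7 digits = (1, 0, 0, 3, 0, 2, 4)

v_5(a) = 3 ≥ 1, so the series converges in ℤ_5 to 1/(1 − a) = 1/(1 − 6625) = -1/6624. Expand this rational in ℤ_5: compute digits iteratively via d_i = x_i mod 5, x_{i+1} = (x_i − d_i)/5. The first 7 digits are (1, 0, 0, 3, 0, 2, 4).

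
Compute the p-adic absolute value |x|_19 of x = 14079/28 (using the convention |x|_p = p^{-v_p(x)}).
|14079/28|_19 = 1/361

Step 1 — compute v_19(x) by factoring powers of 19 out of the numerator and denominator: v_19(14079/28) = 2. Step 2 — apply |x|_p = p^{-v_p(x)} = 19^{-2} = 1/361.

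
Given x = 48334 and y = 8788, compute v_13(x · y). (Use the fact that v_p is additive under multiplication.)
v_13(424759192) = 6

v_p(x) = 3 (factor: 48334 = 13^3 · 22); v_p(y) = 3 (factor: 8788 = 13^3 · 4). Additivity: v_p(xy) = v_p(x) + v_p(y) = 3 + 3 = 6. (Direct check: xy = 424759192 = 13^6 · (88).)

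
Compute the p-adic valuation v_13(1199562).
v_13(1199562) = 4

v_13(n) is the largest exponent k such that 13^k divides n. Factor out: 1199562 = 13^4 · 42. (Sign doesn't affect v_p.) So v_13(1199562) = 4.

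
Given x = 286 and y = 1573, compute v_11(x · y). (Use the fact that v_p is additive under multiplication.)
v_11(449878) = 3

v_p(x) = 1 (factor: 286 = 11^1 · 26); v_p(y) = 2 (factor: 1573 = 11^2 · 13). Additivity: v_p(xy) = v_p(x) + v_p(y) = 1 + 2 = 3. (Direct check: xy = 449878 = 11^3 · (338).)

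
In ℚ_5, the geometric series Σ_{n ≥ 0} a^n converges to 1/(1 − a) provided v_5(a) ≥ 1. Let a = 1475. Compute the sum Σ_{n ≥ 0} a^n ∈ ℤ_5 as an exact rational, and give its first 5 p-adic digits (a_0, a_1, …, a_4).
Σ a^n = 1/(1 − a) = -1/1474;  first 5 digits = (1, 0, 4, 1, 3)

v_5(a) = 2 ≥ 1, so the series converges in ℤ_5 to 1/(1 − a) = 1/(1 − 1475) = -1/1474. Expand this rational in ℤ_5: compute digits iteratively via d_i = x_i mod 5, x_{i+1} = (x_i − d_i)/5. The first 5 digits are (1, 0, 4, 1, 3).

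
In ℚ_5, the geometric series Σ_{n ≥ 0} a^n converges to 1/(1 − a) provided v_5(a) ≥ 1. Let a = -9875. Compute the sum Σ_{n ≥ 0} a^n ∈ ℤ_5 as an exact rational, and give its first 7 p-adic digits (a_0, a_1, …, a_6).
Σ a^n = 1/(1 − a) = 1/9876;  first 7 digits = (1, 0, 0, 1, 4, 1, 0)

v_5(a) = 3 ≥ 1, so the series converges in ℤ_5 to 1/(1 − a) = 1/(1 − (-9875)) = 1/9876. Expand this rational in ℤ_5: compute digits iteratively via d_i = x_i mod 5, x_{i+1} = (x_i − d_i)/5. The first 7 digits are (1, 0, 0, 1, 4, 1, 0).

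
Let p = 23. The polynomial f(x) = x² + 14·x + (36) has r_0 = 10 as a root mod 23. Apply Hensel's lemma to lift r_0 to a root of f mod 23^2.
r_1 = 33 (mod 529)

Hensel: r_{i+1} = r_i − f(r_i)·(f′(r_i))^{-1} mod 23^{i+2}, f′(x) = 2x + 14. Iterate:
  r_0 = 10 (mod 23)
  r_1 = 33 (mod 529)
Final: r = 33 satisfies f(r) ≡ 0 mod 23^2.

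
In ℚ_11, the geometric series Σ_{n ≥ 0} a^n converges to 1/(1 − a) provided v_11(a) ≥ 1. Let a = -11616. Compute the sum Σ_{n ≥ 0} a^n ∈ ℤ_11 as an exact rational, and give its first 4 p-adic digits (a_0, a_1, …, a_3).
Σ a^n = 1/(1 − a) = 1/11617;  first 4 digits = (1, 0, 3, 2)

v_11(a) = 2 ≥ 1, so the series converges in ℤ_11 to 1/(1 − a) = 1/(1 − (-11616)) = 1/11617. Expand this rational in ℤ_11: compute digits iteratively via d_i = x_i mod 11, x_{i+1} = (x_i − d_i)/11. The first 4 digits are (1, 0, 3, 2).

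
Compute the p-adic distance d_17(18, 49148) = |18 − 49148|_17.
d_17(18, 49148) = 1/4913

Step 1 — x − y = 18 − 49148 = -49130. Step 2 — v_17(-49130) = 3 (factor: -49130 = −(17^3 · 10); the sign does not affect v_p). Step 3 — |x − y|_17 = 17^{-3} = 1/4913.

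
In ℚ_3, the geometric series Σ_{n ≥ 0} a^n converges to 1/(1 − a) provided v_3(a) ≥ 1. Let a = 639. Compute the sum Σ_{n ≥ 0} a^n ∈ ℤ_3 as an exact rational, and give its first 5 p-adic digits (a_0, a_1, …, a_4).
Σ a^n = 1/(1 − a) = -1/638;  first 5 digits = (1, 0, 2, 2, 2)

v_3(a) = 2 ≥ 1, so the series converges in ℤ_3 to 1/(1 − a) = 1/(1 − 639) = -1/638. Expand this rational in ℤ_3: compute digits iteratively via d_i = x_i mod 3, x_{i+1} = (x_i − d_i)/3. The first 5 digits are (1, 0, 2, 2, 2).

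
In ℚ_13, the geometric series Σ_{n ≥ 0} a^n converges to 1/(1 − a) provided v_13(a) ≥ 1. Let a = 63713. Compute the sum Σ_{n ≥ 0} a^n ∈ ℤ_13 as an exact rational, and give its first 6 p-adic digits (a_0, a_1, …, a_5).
Σ a^n = 1/(1 − a) = -1/63712;  first 6 digits = (1, 0, 0, 3, 2, 0)

v_13(a) = 3 ≥ 1, so the series converges in ℤ_13 to 1/(1 − a) = 1/(1 − 63713) = -1/63712. Expand this rational in ℤ_13: compute digits iteratively via d_i = x_i mod 13, x_{i+1} = (x_i − d_i)/13. The first 6 digits are (1, 0, 0, 3, 2, 0).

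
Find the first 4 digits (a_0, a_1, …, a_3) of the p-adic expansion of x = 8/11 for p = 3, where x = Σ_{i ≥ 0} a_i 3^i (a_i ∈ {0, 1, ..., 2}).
(a_0, …, a_3) = (1, 1, 1, 2)

v_3(8/11) = 0 (numerator and denominator both coprime to 3), so x ∈ ℤ_3^×. Compute digits iteratively via a_i = x_i mod 3, x_{i+1} = (x_i − a_i)/3, with x_0 = x:
  x_0 = 8/11;  a_0 = 1;  x_1 = (x_0 − 1)/3 = -1/11
  x_1 = -1/11;  a_1 = 1;  x_2 = (x_1 − 1)/3 = -4/11
  x_2 = -4/11;  a_2 = 1;  x_3 = (x_2 − 1)/3 = -5/11
  x_3 = -5/11;  a_3 = 2;  x_4 = (x_3 − 2)/3 = -9/11
Digits: (1, 1, 1, 2).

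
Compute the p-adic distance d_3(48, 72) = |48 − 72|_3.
d_3(48, 72) = 1/3

Step 1 — x − y = 48 − 72 = -24. Step 2 — v_3(-24) = 1 (factor: -24 = −(3^1 · 8); the sign does not affect v_p). Step 3 — |x − y|_3 = 3^{-1} = 1/3.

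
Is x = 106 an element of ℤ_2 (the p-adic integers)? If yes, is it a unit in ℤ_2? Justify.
x ∈ ℤ_2 but not a unit; v_2(x) = 1 > 0

ℤ_2 = {x ∈ ℚ_2 : v_2(x) ≥ 0} and ℤ_2^× = {x ∈ ℤ_2 : v_2(x) = 0}. Here v_2(106) = v_2(num) − v_2(den) = 1; compare against these criteria.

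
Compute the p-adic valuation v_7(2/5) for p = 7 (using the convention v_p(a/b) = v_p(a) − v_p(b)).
v_7(2/5) = 0

Factor powers of 7 from the numerator and denominator of the reduced fraction: 2 = 7^0 · 2 and 5 = 7^0 · 5. Apply v_p(a/b) = v_p(a) − v_p(b): v_7(2/5) = 0 − 0 = 0.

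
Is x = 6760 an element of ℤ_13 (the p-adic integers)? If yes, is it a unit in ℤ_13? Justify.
x ∈ ℤ_13 but not a unit; v_13(x) = 2 > 0

ℤ_13 = {x ∈ ℚ_13 : v_13(x) ≥ 0} and ℤ_13^× = {x ∈ ℤ_13 : v_13(x) = 0}. Here v_13(6760) = v_13(num) − v_13(den) = 2; compare against these criteria.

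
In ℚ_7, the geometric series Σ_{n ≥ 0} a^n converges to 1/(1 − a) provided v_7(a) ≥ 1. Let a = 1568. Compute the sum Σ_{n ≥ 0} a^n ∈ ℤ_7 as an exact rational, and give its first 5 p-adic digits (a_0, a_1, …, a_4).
Σ a^n = 1/(1 − a) = -1/1567;  first 5 digits = (1, 0, 4, 4, 2)

v_7(a) = 2 ≥ 1, so the series converges in ℤ_7 to 1/(1 − a) = 1/(1 − 1568) = -1/1567. Expand this rational in ℤ_7: compute digits iteratively via d_i = x_i mod 7, x_{i+1} = (x_i − d_i)/7. The first 5 digits are (1, 0, 4, 4, 2).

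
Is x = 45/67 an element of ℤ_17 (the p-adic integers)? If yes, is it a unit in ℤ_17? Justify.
x ∈ ℤ_17^× (unit); v_17(x) = 0

ℤ_17 = {x ∈ ℚ_17 : v_17(x) ≥ 0} and ℤ_17^× = {x ∈ ℤ_17 : v_17(x) = 0}. Here v_17(45/67) = v_17(num) − v_17(den) = 0; compare against these criteria.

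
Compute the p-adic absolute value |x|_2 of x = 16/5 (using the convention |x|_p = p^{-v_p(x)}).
|16/5|_2 = 1/16

Step 1 — compute v_2(x) by factoring powers of 2 out of the numerator and denominator: v_2(16/5) = 4. Step 2 — apply |x|_p = p^{-v_p(x)} = 2^{-4} = 1/16.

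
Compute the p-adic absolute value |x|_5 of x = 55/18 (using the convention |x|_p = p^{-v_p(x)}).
|55/18|_5 = 1/5

Step 1 — compute v_5(x) by factoring powers of 5 out of the numerator and denominator: v_5(55/18) = 1. Step 2 — apply |x|_p = p^{-v_p(x)} = 5^{-1} = 1/5.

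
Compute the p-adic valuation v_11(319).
v_11(319) = 1

v_11(n) is the largest exponent k such that 11^k divides n. Factor out: 319 = 11^1 · 29. (Sign doesn't affect v_p.) So v_11(319) = 1.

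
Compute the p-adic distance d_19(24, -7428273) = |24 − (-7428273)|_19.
d_19(24, -7428273) = 1/2476099

Step 1 — x − y = 24 − (-7428273) = 7428297. Step 2 — v_19(7428297) = 5 (factor: 7428297 = (19^5 · 3); the sign does not affect v_p). Step 3 — |x − y|_19 = 19^{-5} = 1/2476099.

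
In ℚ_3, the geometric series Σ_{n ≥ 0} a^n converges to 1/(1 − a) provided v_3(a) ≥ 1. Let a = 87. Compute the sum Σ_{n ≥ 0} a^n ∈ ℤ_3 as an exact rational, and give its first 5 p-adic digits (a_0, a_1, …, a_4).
Σ a^n = 1/(1 − a) = -1/86;  first 5 digits = (1, 2, 1, 0, 2)

v_3(a) = 1 ≥ 1, so the series converges in ℤ_3 to 1/(1 − a) = 1/(1 − 87) = -1/86. Expand this rational in ℤ_3: compute digits iteratively via d_i = x_i mod 3, x_{i+1} = (x_i − d_i)/3. The first 5 digits are (1, 2, 1, 0, 2).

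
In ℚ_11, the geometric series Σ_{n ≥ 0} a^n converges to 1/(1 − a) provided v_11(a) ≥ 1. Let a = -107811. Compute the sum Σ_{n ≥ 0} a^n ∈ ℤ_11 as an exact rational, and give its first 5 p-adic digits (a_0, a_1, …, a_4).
Σ a^n = 1/(1 − a) = 1/107812;  first 5 digits = (1, 0, 0, 7, 3)

v_11(a) = 3 ≥ 1, so the series converges in ℤ_11 to 1/(1 − a) = 1/(1 − (-107811)) = 1/107812. Expand this rational in ℤ_11: compute digits iteratively via d_i = x_i mod 11, x_{i+1} = (x_i − d_i)/11. The first 5 digits are (1, 0, 0, 7, 3).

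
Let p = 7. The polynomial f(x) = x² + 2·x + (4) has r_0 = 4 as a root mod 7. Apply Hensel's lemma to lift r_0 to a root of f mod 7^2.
r_1 = 11 (mod 49)

Hensel: r_{i+1} = r_i − f(r_i)·(f′(r_i))^{-1} mod 7^{i+2}, f′(x) = 2x + 2. Iterate:
  r_0 = 4 (mod 7)
  r_1 = 11 (mod 49)
Final: r = 11 satisfies f(r) ≡ 0 mod 7^2.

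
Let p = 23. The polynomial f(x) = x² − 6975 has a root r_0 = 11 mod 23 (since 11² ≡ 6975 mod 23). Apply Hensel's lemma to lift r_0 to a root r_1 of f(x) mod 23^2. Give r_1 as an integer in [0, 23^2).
r_1 = 34 (mod 529)

Hensel's recurrence: r_{i+1} = r_i − f(r_i)·(f′(r_i))^{-1} mod 23^{i+2}, with f′(x) = 2x. Iterate:
  r_0 = 11 (mod 23)
  r_1 = 34 (mod 529)
Final: r_1 = 34, and one checks f(r_1) ≡ 0 mod 23^2.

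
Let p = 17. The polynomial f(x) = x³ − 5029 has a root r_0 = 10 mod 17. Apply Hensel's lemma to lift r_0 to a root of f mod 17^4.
r_3 = 76357 (mod 83521)

Hensel: r_{i+1} = r_i − f(r_i)/f′(r_i) mod 17^{i+2}, where f′(x) = 3x². Iterate:
  r_0 = 10 (mod 17)
  r_1 = 61 (mod 289)
  r_2 = 2662 (mod 4913)
  r_3 = 76357 (mod 83521)
Final: r = 76357 with f(r) ≡ 0 mod 17^4.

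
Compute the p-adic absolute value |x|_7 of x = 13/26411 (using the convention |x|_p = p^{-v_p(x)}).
|13/26411|_7 = 2401

Step 1 — compute v_7(x) by factoring powers of 7 out of the numerator and denominator: v_7(13/26411) = -4. Step 2 — apply |x|_p = p^{-v_p(x)} = 7^{4} = 2401.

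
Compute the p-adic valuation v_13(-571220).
v_13(-571220) = 4

v_13(n) is the largest exponent k such that 13^k divides n. Factor out: -571220 = -13^4 · 20. (Sign doesn't affect v_p.) So v_13(-571220) = 4.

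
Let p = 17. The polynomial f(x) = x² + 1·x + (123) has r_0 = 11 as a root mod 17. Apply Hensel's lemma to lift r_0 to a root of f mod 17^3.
r_2 = 402 (mod 4913)

Hensel: r_{i+1} = r_i − f(r_i)·(f′(r_i))^{-1} mod 17^{i+2}, f′(x) = 2x + 1. Iterate:
  r_0 = 11 (mod 17)
  r_1 = 113 (mod 289)
  r_2 = 402 (mod 4913)
Final: r = 402 satisfies f(r) ≡ 0 mod 17^3.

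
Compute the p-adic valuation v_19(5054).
v_19(5054) = 2

v_19(n) is the largest exponent k such that 19^k divides n. Factor out: 5054 = 19^2 · 14. (Sign doesn't affect v_p.) So v_19(5054) = 2.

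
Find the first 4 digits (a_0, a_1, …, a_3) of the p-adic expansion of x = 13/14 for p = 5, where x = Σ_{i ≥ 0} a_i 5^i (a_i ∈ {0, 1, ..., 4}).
(a_0, …, a_3) = (2, 3, 4, 3)

v_5(13/14) = 0 (numerator and denominator both coprime to 5), so x ∈ ℤ_5^×. Compute digits iteratively via a_i = x_i mod 5, x_{i+1} = (x_i − a_i)/5, with x_0 = x:
  x_0 = 13/14;  a_0 = 2;  x_1 = (x_0 − 2)/5 = -3/14
  x_1 = -3/14;  a_1 = 3;  x_2 = (x_1 − 3)/5 = -9/14
  x_2 = -9/14;  a_2 = 4;  x_3 = (x_2 − 4)/5 = -13/14
  x_3 = -13/14;  a_3 = 3;  x_4 = (x_3 − 3)/5 = -11/14
Digits: (2, 3, 4, 3).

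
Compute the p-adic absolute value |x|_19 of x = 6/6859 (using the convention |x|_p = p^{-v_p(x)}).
|6/6859|_19 = 6859

Step 1 — compute v_19(x) by factoring powers of 19 out of the numerator and denominator: v_19(6/6859) = -3. Step 2 — apply |x|_p = p^{-v_p(x)} = 19^{3} = 6859.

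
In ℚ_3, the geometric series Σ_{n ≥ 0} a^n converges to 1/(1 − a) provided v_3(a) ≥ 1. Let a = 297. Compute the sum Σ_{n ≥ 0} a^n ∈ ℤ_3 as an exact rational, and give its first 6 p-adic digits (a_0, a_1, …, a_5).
Σ a^n = 1/(1 − a) = -1/296;  first 6 digits = (1, 0, 0, 2, 0, 1)

v_3(a) = 3 ≥ 1, so the series converges in ℤ_3 to 1/(1 − a) = 1/(1 − 297) = -1/296. Expand this rational in ℤ_3: compute digits iteratively via d_i = x_i mod 3, x_{i+1} = (x_i − d_i)/3. The first 6 digits are (1, 0, 0, 2, 0, 1).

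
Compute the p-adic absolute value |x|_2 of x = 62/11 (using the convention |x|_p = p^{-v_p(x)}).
|62/11|_2 = 1/2

Step 1 — compute v_2(x) by factoring powers of 2 out of the numerator and denominator: v_2(62/11) = 1. Step 2 — apply |x|_p = p^{-v_p(x)} = 2^{-1} = 1/2.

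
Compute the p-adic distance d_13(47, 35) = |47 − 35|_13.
d_13(47, 35) = 1

Step 1 — x − y = 47 − 35 = 12. Step 2 — v_13(12) = 0 (factor: 12 = (13^0 · 12); the sign does not affect v_p). Step 3 — |x − y|_13 = 13^{0} = 1.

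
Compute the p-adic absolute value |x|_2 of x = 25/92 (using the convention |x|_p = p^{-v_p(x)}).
|25/92|_2 = 4

Step 1 — compute v_2(x) by factoring powers of 2 out of the numerator and denominator: v_2(25/92) = -2. Step 2 — apply |x|_p = p^{-v_p(x)} = 2^{2} = 4.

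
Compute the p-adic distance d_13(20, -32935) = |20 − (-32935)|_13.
d_13(20, -32935) = 1/2197

Step 1 — x − y = 20 − (-32935) = 32955. Step 2 — v_13(32955) = 3 (factor: 32955 = (13^3 · 15); the sign does not affect v_p). Step 3 — |x − y|_13 = 13^{-3} = 1/2197.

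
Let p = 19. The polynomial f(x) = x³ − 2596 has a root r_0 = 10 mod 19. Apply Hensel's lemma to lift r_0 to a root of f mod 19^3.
r_2 = 694 (mod 6859)

Hensel: r_{i+1} = r_i − f(r_i)/f′(r_i) mod 19^{i+2}, where f′(x) = 3x². Iterate:
  r_0 = 10 (mod 19)
  r_1 = 333 (mod 361)
  r_2 = 694 (mod 6859)
Final: r = 694 with f(r) ≡ 0 mod 19^3.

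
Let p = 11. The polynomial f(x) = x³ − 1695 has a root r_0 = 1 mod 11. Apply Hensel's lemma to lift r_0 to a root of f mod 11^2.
r_1 = 1 (mod 121)

Hensel: r_{i+1} = r_i − f(r_i)/f′(r_i) mod 11^{i+2}, where f′(x) = 3x². Iterate:
  r_0 = 1 (mod 11)
  r_1 = 1 (mod 121)
Final: r = 1 with f(r) ≡ 0 mod 11^2.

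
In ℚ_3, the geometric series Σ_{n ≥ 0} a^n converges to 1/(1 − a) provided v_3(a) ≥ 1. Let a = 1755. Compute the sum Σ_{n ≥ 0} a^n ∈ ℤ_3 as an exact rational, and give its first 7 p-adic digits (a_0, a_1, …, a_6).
Σ a^n = 1/(1 − a) = -1/1754;  first 7 digits = (1, 0, 0, 2, 0, 1, 0)

v_3(a) = 3 ≥ 1, so the series converges in ℤ_3 to 1/(1 − a) = 1/(1 − 1755) = -1/1754. Expand this rational in ℤ_3: compute digits iteratively via d_i = x_i mod 3, x_{i+1} = (x_i − d_i)/3. The first 7 digits are (1, 0, 0, 2, 0, 1, 0).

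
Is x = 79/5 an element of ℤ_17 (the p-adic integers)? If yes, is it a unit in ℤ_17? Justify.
x ∈ ℤ_17^× (unit); v_17(x) = 0

ℤ_17 = {x ∈ ℚ_17 : v_17(x) ≥ 0} and ℤ_17^× = {x ∈ ℤ_17 : v_17(x) = 0}. Here v_17(79/5) = v_17(num) − v_17(den) = 0; compare against these criteria.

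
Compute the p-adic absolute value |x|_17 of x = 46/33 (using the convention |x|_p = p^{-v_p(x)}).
|46/33|_17 = 1

Step 1 — compute v_17(x) by factoring powers of 17 out of the numerator and denominator: v_17(46/33) = 0. Step 2 — apply |x|_p = p^{-v_p(x)} = 17^{0} = 1.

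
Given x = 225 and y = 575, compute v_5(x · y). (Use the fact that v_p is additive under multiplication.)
v_5(129375) = 4

v_p(x) = 2 (factor: 225 = 5^2 · 9); v_p(y) = 2 (factor: 575 = 5^2 · 23). Additivity: v_p(xy) = v_p(x) + v_p(y) = 2 + 2 = 4. (Direct check: xy = 129375 = 5^4 · (207).)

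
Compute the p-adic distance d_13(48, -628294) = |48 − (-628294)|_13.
d_13(48, -628294) = 1/28561

Step 1 — x − y = 48 − (-628294) = 628342. Step 2 — v_13(628342) = 4 (factor: 628342 = (13^4 · 22); the sign does not affect v_p). Step 3 — |x − y|_13 = 13^{-4} = 1/28561.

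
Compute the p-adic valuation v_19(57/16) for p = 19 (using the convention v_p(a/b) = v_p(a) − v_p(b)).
v_19(57/16) = 1

Factor powers of 19 from the numerator and denominator of the reduced fraction: 57 = 19^1 · 3 and 16 = 19^0 · 16. Apply v_p(a/b) = v_p(a) − v_p(b): v_19(57/16) = 1 − 0 = 1.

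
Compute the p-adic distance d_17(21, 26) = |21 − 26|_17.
d_17(21, 26) = 1

Step 1 — x − y = 21 − 26 = -5. Step 2 — v_17(-5) = 0 (factor: -5 = −(17^0 · 5); the sign does not affect v_p). Step 3 — |x − y|_17 = 17^{0} = 1.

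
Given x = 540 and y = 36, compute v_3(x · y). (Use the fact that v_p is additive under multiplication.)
v_3(19440) = 5

v_p(x) = 3 (factor: 540 = 3^3 · 20); v_p(y) = 2 (factor: 36 = 3^2 · 4). Additivity: v_p(xy) = v_p(x) + v_p(y) = 3 + 2 = 5. (Direct check: xy = 19440 = 3^5 · (80).)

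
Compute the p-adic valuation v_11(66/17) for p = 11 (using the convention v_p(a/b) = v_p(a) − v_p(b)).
v_11(66/17) = 1

Factor powers of 11 from the numerator and denominator of the reduced fraction: 66 = 11^1 · 6 and 17 = 11^0 · 17. Apply v_p(a/b) = v_p(a) − v_p(b): v_11(66/17) = 1 − 0 = 1.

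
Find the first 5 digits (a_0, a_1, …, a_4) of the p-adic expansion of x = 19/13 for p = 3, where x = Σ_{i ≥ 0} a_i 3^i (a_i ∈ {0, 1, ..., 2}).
(a_0, …, a_4) = (1, 2, 1, 2, 1)

v_3(19/13) = 0 (numerator and denominator both coprime to 3), so x ∈ ℤ_3^×. Compute digits iteratively via a_i = x_i mod 3, x_{i+1} = (x_i − a_i)/3, with x_0 = x:
  x_0 = 19/13;  a_0 = 1;  x_1 = (x_0 − 1)/3 = 2/13
  x_1 = 2/13;  a_1 = 2;  x_2 = (x_1 − 2)/3 = -8/13
  x_2 = -8/13;  a_2 = 1;  x_3 = (x_2 − 1)/3 = -7/13
  x_3 = -7/13;  a_3 = 2;  x_4 = (x_3 − 2)/3 = -11/13
  x_4 = -11/13;  a_4 = 1;  x_5 = (x_4 − 1)/3 = -8/13
Digits: (1, 2, 1, 2, 1).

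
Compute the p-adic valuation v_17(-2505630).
v_17(-2505630) = 4

v_17(n) is the largest exponent k such that 17^k divides n. Factor out: -2505630 = -17^4 · 30. (Sign doesn't affect v_p.) So v_17(-2505630) = 4.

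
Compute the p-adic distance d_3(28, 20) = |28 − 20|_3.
d_3(28, 20) = 1

Step 1 — x − y = 28 − 20 = 8. Step 2 — v_3(8) = 0 (factor: 8 = (3^0 · 8); the sign does not affect v_p). Step 3 — |x − y|_3 = 3^{0} = 1.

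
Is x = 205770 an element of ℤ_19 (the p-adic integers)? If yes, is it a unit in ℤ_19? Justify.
x ∈ ℤ_19 but not a unit; v_19(x) = 3 > 0

ℤ_19 = {x ∈ ℚ_19 : v_19(x) ≥ 0} and ℤ_19^× = {x ∈ ℤ_19 : v_19(x) = 0}. Here v_19(205770) = v_19(num) − v_19(den) = 3; compare against these criteria.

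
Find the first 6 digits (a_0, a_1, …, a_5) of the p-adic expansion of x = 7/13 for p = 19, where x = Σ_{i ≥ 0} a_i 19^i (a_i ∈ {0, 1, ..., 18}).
(a_0, …, a_5) = (2, 16, 5, 7, 4, 10)

v_19(7/13) = 0 (numerator and denominator both coprime to 19), so x ∈ ℤ_19^×. Compute digits iteratively via a_i = x_i mod 19, x_{i+1} = (x_i − a_i)/19, with x_0 = x:
  x_0 = 7/13;  a_0 = 2;  x_1 = (x_0 − 2)/19 = -1/13
  x_1 = -1/13;  a_1 = 16;  x_2 = (x_1 − 16)/19 = -11/13
  x_2 = -11/13;  a_2 = 5;  x_3 = (x_2 − 5)/19 = -4/13
  x_3 = -4/13;  a_3 = 7;  x_4 = (x_3 − 7)/19 = -5/13
  x_4 = -5/13;  a_4 = 4;  x_5 = (x_4 − 4)/19 = -3/13
  x_5 = -3/13;  a_5 = 10;  x_6 = (x_5 − 10)/19 = -7/13
Digits: (2, 16, 5, 7, 4, 10).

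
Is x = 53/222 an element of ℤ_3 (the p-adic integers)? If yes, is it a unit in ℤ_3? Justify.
x ∉ ℤ_3 (v_3(x) = -1 < 0)

ℤ_3 = {x ∈ ℚ_3 : v_3(x) ≥ 0} and ℤ_3^× = {x ∈ ℤ_3 : v_3(x) = 0}. Here v_3(53/222) = v_3(num) − v_3(den) = -1; compare against these criteria.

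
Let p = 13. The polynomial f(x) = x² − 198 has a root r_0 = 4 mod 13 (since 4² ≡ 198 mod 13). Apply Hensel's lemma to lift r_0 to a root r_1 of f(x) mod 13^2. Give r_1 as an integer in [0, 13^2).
r_1 = 69 (mod 169)

Hensel's recurrence: r_{i+1} = r_i − f(r_i)·(f′(r_i))^{-1} mod 13^{i+2}, with f′(x) = 2x. Iterate:
  r_0 = 4 (mod 13)
  r_1 = 69 (mod 169)
Final: r_1 = 69, and one checks f(r_1) ≡ 0 mod 13^2.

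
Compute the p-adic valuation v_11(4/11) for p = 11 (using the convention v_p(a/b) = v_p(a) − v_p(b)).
v_11(4/11) = -1

Factor powers of 11 from the numerator and denominator of the reduced fraction: 4 = 11^0 · 4 and 11 = 11^1 · 1. Apply v_p(a/b) = v_p(a) − v_p(b): v_11(4/11) = 0 − 1 = -1.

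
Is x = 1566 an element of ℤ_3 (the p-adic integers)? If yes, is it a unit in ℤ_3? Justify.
x ∈ ℤ_3 but not a unit; v_3(x) = 3 > 0

ℤ_3 = {x ∈ ℚ_3 : v_3(x) ≥ 0} and ℤ_3^× = {x ∈ ℤ_3 : v_3(x) = 0}. Here v_3(1566) = v_3(num) − v_3(den) = 3; compare against these criteria.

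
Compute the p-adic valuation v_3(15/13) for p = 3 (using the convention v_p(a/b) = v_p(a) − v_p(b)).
v_3(15/13) = 1

Factor powers of 3 from the numerator and denominator of the reduced fraction: 15 = 3^1 · 5 and 13 = 3^0 · 13. Apply v_p(a/b) = v_p(a) − v_p(b): v_3(15/13) = 1 − 0 = 1.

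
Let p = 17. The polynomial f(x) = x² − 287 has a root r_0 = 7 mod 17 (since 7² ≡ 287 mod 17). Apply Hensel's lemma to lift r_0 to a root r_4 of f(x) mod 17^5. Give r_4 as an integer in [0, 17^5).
r_4 = 85279 (mod 1419857)

Hensel's recurrence: r_{i+1} = r_i − f(r_i)·(f′(r_i))^{-1} mod 17^{i+2}, with f′(x) = 2x. Iterate:
  r_0 = 7 (mod 17)
  r_1 = 24 (mod 289)
  r_2 = 1758 (mod 4913)
  r_3 = 1758 (mod 83521)
  r_4 = 85279 (mod 1419857)
Final: r_4 = 85279, and one checks f(r_4) ≡ 0 mod 17^5.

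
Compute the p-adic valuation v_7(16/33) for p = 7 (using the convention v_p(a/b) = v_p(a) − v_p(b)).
v_7(16/33) = 0

Factor powers of 7 from the numerator and denominator of the reduced fraction: 16 = 7^0 · 16 and 33 = 7^0 · 33. Apply v_p(a/b) = v_p(a) − v_p(b): v_7(16/33) = 0 − 0 = 0.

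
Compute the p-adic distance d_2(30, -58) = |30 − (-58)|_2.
d_2(30, -58) = 1/8

Step 1 — x − y = 30 − (-58) = 88. Step 2 — v_2(88) = 3 (factor: 88 = (2^3 · 11); the sign does not affect v_p). Step 3 — |x − y|_2 = 2^{-3} = 1/8.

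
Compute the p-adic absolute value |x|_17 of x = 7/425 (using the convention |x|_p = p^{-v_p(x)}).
|7/425|_17 = 17

Step 1 — compute v_17(x) by factoring powers of 17 out of the numerator and denominator: v_17(7/425) = -1. Step 2 — apply |x|_p = p^{-v_p(x)} = 17^{1} = 17.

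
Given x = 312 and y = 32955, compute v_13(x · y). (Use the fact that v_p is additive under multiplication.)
v_13(10281960) = 4

v_p(x) = 1 (factor: 312 = 13^1 · 24); v_p(y) = 3 (factor: 32955 = 13^3 · 15). Additivity: v_p(xy) = v_p(x) + v_p(y) = 1 + 3 = 4. (Direct check: xy = 10281960 = 13^4 · (360).)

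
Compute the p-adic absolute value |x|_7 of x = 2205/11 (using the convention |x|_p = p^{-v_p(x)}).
|2205/11|_7 = 1/49

Step 1 — compute v_7(x) by factoring powers of 7 out of the numerator and denominator: v_7(2205/11) = 2. Step 2 — apply |x|_p = p^{-v_p(x)} = 7^{-2} = 1/49.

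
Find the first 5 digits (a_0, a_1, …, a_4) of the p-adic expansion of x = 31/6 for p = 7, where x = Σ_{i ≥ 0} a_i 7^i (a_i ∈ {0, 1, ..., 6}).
(a_0, …, a_4) = (4, 6, 5, 5, 5)

v_7(31/6) = 0 (numerator and denominator both coprime to 7), so x ∈ ℤ_7^×. Compute digits iteratively via a_i = x_i mod 7, x_{i+1} = (x_i − a_i)/7, with x_0 = x:
  x_0 = 31/6;  a_0 = 4;  x_1 = (x_0 − 4)/7 = 1/6
  x_1 = 1/6;  a_1 = 6;  x_2 = (x_1 − 6)/7 = -5/6
  x_2 = -5/6;  a_2 = 5;  x_3 = (x_2 − 5)/7 = -5/6
  x_3 = -5/6;  a_3 = 5;  x_4 = (x_3 − 5)/7 = -5/6
  x_4 = -5/6;  a_4 = 5;  x_5 = (x_4 − 5)/7 = -5/6
Digits: (4, 6, 5, 5, 5).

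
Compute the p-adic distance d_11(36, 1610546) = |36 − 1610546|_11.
d_11(36, 1610546) = 1/161051

Step 1 — x − y = 36 − 1610546 = -1610510. Step 2 — v_11(-1610510) = 5 (factor: -1610510 = −(11^5 · 10); the sign does not affect v_p). Step 3 — |x − y|_11 = 11^{-5} = 1/161051.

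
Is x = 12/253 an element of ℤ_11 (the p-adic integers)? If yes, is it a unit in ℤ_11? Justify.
x ∉ ℤ_11 (v_11(x) = -1 < 0)

ℤ_11 = {x ∈ ℚ_11 : v_11(x) ≥ 0} and ℤ_11^× = {x ∈ ℤ_11 : v_11(x) = 0}. Here v_11(12/253) = v_11(num) − v_11(den) = -1; compare against these criteria.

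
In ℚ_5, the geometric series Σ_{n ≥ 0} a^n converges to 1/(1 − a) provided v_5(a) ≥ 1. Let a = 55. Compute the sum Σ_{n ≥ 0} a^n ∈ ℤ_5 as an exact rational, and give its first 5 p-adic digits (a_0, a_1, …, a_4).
Σ a^n = 1/(1 − a) = -1/54;  first 5 digits = (1, 1, 3, 0, 2)

v_5(a) = 1 ≥ 1, so the series converges in ℤ_5 to 1/(1 − a) = 1/(1 − 55) = -1/54. Expand this rational in ℤ_5: compute digits iteratively via d_i = x_i mod 5, x_{i+1} = (x_i − d_i)/5. The first 5 digits are (1, 1, 3, 0, 2).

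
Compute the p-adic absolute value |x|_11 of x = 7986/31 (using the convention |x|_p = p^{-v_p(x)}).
|7986/31|_11 = 1/1331

Step 1 — compute v_11(x) by factoring powers of 11 out of the numerator and denominator: v_11(7986/31) = 3. Step 2 — apply |x|_p = p^{-v_p(x)} = 11^{-3} = 1/1331.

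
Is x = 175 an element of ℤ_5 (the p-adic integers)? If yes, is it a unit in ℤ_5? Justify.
x ∈ ℤ_5 but not a unit; v_5(x) = 2 > 0

ℤ_5 = {x ∈ ℚ_5 : v_5(x) ≥ 0} and ℤ_5^× = {x ∈ ℤ_5 : v_5(x) = 0}. Here v_5(175) = v_5(num) − v_5(den) = 2; compare against these criteria.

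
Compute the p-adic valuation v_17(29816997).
v_17(29816997) = 5

v_17(n) is the largest exponent k such that 17^k divides n. Factor out: 29816997 = 17^5 · 21. (Sign doesn't affect v_p.) So v_17(29816997) = 5.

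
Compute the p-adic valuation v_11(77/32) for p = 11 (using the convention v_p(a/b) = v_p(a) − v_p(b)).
v_11(77/32) = 1

Factor powers of 11 from the numerator and denominator of the reduced fraction: 77 = 11^1 · 7 and 32 = 11^0 · 32. Apply v_p(a/b) = v_p(a) − v_p(b): v_11(77/32) = 1 − 0 = 1.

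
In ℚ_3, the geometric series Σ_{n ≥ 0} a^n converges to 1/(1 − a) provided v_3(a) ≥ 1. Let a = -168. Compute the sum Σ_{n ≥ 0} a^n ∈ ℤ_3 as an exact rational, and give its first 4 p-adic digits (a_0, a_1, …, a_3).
Σ a^n = 1/(1 − a) = 1/169;  first 4 digits = (1, 1, 0, 2)

v_3(a) = 1 ≥ 1, so the series converges in ℤ_3 to 1/(1 − a) = 1/(1 − (-168)) = 1/169. Expand this rational in ℤ_3: compute digits iteratively via d_i = x_i mod 3, x_{i+1} = (x_i − d_i)/3. The first 4 digits are (1, 1, 0, 2).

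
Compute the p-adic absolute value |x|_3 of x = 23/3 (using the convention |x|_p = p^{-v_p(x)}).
|23/3|_3 = 3

Step 1 — compute v_3(x) by factoring powers of 3 out of the numerator and denominator: v_3(23/3) = -1. Step 2 — apply |x|_p = p^{-v_p(x)} = 3^{1} = 3.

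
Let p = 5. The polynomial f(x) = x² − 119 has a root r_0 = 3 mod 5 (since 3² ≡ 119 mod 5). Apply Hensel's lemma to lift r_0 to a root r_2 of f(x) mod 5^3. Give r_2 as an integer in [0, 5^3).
r_2 = 88 (mod 125)

Hensel's recurrence: r_{i+1} = r_i − f(r_i)·(f′(r_i))^{-1} mod 5^{i+2}, with f′(x) = 2x. Iterate:
  r_0 = 3 (mod 5)
  r_1 = 13 (mod 25)
  r_2 = 88 (mod 125)
Final: r_2 = 88, and one checks f(r_2) ≡ 0 mod 5^3.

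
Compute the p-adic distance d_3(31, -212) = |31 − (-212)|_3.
d_3(31, -212) = 1/243

Step 1 — x − y = 31 − (-212) = 243. Step 2 — v_3(243) = 5 (factor: 243 = (3^5 · 1); the sign does not affect v_p). Step 3 — |x − y|_3 = 3^{-5} = 1/243.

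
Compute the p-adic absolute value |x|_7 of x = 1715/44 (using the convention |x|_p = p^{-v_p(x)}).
|1715/44|_7 = 1/343

Step 1 — compute v_7(x) by factoring powers of 7 out of the numerator and denominator: v_7(1715/44) = 3. Step 2 — apply |x|_p = p^{-v_p(x)} = 7^{-3} = 1/343.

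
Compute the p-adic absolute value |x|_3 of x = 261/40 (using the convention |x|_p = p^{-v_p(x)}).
|261/40|_3 = 1/9

Step 1 — compute v_3(x) by factoring powers of 3 out of the numerator and denominator: v_3(261/40) = 2. Step 2 — apply |x|_p = p^{-v_p(x)} = 3^{-2} = 1/9.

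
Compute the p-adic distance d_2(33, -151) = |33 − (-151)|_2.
d_2(33, -151) = 1/8

Step 1 — x − y = 33 − (-151) = 184. Step 2 — v_2(184) = 3 (factor: 184 = (2^3 · 23); the sign does not affect v_p). Step 3 — |x − y|_2 = 2^{-3} = 1/8.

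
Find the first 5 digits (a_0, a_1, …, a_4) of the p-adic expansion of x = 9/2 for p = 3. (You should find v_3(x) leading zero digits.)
(a_0, …, a_4) = (0, 0, 2, 1, 1)

v_3(9/2) = 2, so a_0 = ... = a_1 = 0. Factor out: x = 3^2 · u with u = 1/2 a unit in ℤ_3. Expand u iteratively via a_{v+i} = u_i mod 3, u_{i+1} = (u_i − a_{v+i})/3:
  u_0 = 1/2;  a_2 = 2;  u_1 = (u_0 − 2)/3 = -1/2
  u_1 = -1/2;  a_3 = 1;  u_2 = (u_1 − 1)/3 = -1/2
  u_2 = -1/2;  a_4 = 1;  u_3 = (u_2 − 1)/3 = -1/2
Digits: (0, 0, 2, 1, 1).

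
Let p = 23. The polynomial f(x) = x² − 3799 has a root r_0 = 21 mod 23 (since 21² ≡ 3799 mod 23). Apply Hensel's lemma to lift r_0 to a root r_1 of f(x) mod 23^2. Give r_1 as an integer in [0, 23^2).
r_1 = 504 (mod 529)

Hensel's recurrence: r_{i+1} = r_i − f(r_i)·(f′(r_i))^{-1} mod 23^{i+2}, with f′(x) = 2x. Iterate:
  r_0 = 21 (mod 23)
  r_1 = 504 (mod 529)
Final: r_1 = 504, and one checks f(r_1) ≡ 0 mod 23^2.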